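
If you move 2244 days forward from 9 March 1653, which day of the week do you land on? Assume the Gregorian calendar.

First find the weekday of Mar 9, 1653. Doomsday rule: the anchor day for the 1600s is Tuesday. For year 53: 53÷12 = 4 r 5, and 5÷4 = 1, so 4+5+1 = 10.
Tuesday + 10 ≡ Friday — that's 1653's doomsday.
In March the doomsday date is Mar 14.
Mar 9 is 5 days before Mar 14; 5 mod 7 = 5, so Friday − 5 = Sunday.
2244 mod 7 = 4, so 2244 days after a Sunday is Sunday + 4 = Thursday.

Thursday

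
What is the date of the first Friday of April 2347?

April 4, 2347

April 1, 2347 is a Tuesday.
The first Friday is therefore April 4 (3 days later).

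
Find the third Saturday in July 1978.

July 15, 1978

July 1, 1978 is a Saturday.
The first Saturday is therefore July 1 (same day).
The third Saturday is 1 + 2×7 = July 15.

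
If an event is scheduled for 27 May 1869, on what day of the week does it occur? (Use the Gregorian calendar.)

Thursday

Doomsday rule: the anchor day for the 1800s is Friday. For year 69: 69÷12 = 5 r 9, and 9÷4 = 2, so 5+9+2 = 16.
Friday + 16 ≡ Sunday — that's 1869's doomsday.
In May the doomsday date is May 9.
May 27 is 18 days after May 9; 18 mod 7 = 4, so Sunday + 4 = Thursday.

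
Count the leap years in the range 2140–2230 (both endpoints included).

22

Multiples of 4 in [2140,2230]: 23.
Of those, multiples of 100: 1 (not leap unless ÷400).
Multiples of 400: 0.
Leap years = 23 − 1 + 0 = 22.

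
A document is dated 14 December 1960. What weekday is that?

Doomsday rule: the anchor day for the 1900s is Wednesday. For year 60: 60÷12 = 5 r 0, and 0÷4 = 0, so 5+0+0 = 5.
Wednesday + 5 ≡ Monday — that's 1960's doomsday.
In December the doomsday date is Dec 12.
Dec 14 is 2 days after Dec 12; 2 mod 7 = 2, so Monday + 2 = Wednesday.

Wednesday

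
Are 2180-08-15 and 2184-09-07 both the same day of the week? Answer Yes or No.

From Aug 15, 2180 to Sep 7, 2184 is 1484 days.
1484 mod 7 = 0, so they are the same weekday.
(Aug 15, 2180 is a Tuesday; Sep 7, 2184 is a Tuesday.)

Yes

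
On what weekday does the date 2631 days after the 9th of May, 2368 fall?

Wednesday

May 9, 2368 is a Thursday.
2631 mod 7 = 6, so 2631 days after a Thursday is Thursday + 6 = Wednesday.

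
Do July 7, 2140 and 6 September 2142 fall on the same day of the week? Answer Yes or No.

Yes

From Jul 7, 2140 to Sep 6, 2142 is 791 days.
791 mod 7 = 0, so they are the same weekday.
(Jul 7, 2140 is a Thursday; Sep 6, 2142 is a Thursday.)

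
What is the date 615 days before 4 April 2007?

−365 (one year) → Apr 4, 2006 (250 left).
−4 → Mar 31, 2006 (end of Mar, 31 days; 246 left).
−31 → Feb 28, 2006 (end of Feb, 28 days; 215 left).
−28 → Jan 31, 2006 (end of Jan, 31 days; 187 left).
−31 → Dec 31, 2005 (end of Dec, 31 days; 156 left).
−31 → Nov 30, 2005 (end of Nov, 30 days; 125 left).
−30 → Oct 31, 2005 (end of Oct, 31 days; 95 left).
−31 → Sep 30, 2005 (end of Sep, 30 days; 64 left).
−30 → Aug 31, 2005 (end of Aug, 31 days; 34 left).
−31 → Jul 31, 2005 (end of Jul, 31 days; 3 left).
−3 → Jul 28, 2005.

July 28, 2005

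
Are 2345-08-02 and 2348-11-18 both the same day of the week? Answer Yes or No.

From Aug 2, 2345 to Nov 18, 2348 is 1204 days.
1204 mod 7 = 0, so they are the same weekday.
(Aug 2, 2345 is a Thursday; Nov 18, 2348 is a Thursday.)

Yes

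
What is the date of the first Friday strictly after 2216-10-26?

November 1, 2216

Oct 26, 2216 is a Saturday.
From Saturday to the next Friday is 6 days.
Oct 26, 2216 + 6 = Nov 1, 2216.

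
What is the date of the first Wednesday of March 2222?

March 6, 2222

March 1, 2222 is a Friday.
The first Wednesday is therefore March 6 (5 days later).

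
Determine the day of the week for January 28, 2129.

Friday

January 1, 2129 is a Saturday.
Jan 1, 2129 → Jan 28, 2129: 27 days.
Total: 27 days.
27 mod 7 = 6, so Saturday + 6 = Friday.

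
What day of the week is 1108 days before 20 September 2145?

First find the weekday of Sep 20, 2145. Doomsday rule: the anchor day for the 2100s is Sunday. For year 45: 45÷12 = 3 r 9, and 9÷4 = 2, so 3+9+2 = 14.
Sunday + 14 ≡ Sunday — that's 2145's doomsday.
In September the doomsday date is Sep 5.
Sep 20 is 15 days after Sep 5; 15 mod 7 = 1, so Sunday + 1 = Monday.
1108 mod 7 = 2, so 1108 days before a Monday is Monday − 2 = Saturday.

Saturday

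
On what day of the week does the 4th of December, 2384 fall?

Tuesday

Doomsday rule: the anchor day for the 2300s is Wednesday. For year 84: 84÷12 = 7 r 0, and 0÷4 = 0, so 7+0+0 = 7.
Wednesday + 7 ≡ Wednesday — that's 2384's doomsday.
In December the doomsday date is Dec 12.
Dec 4 is 8 days before Dec 12; 8 mod 7 = 1, so Wednesday − 1 = Tuesday.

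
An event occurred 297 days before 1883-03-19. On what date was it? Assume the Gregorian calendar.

−19 → Feb 28, 1883 (end of Feb, 28 days; 278 left).
−28 → Jan 31, 1883 (end of Jan, 31 days; 250 left).
−31 → Dec 31, 1882 (end of Dec, 31 days; 219 left).
−31 → Nov 30, 1882 (end of Nov, 30 days; 188 left).
−30 → Oct 31, 1882 (end of Oct, 31 days; 158 left).
−31 → Sep 30, 1882 (end of Sep, 30 days; 127 left).
−30 → Aug 31, 1882 (end of Aug, 31 days; 97 left).
−31 → Jul 31, 1882 (end of Jul, 31 days; 66 left).
−31 → Jun 30, 1882 (end of Jun, 30 days; 35 left).
−30 → May 31, 1882 (end of May, 31 days; 5 left).
−5 → May 26, 1882.

May 26, 1882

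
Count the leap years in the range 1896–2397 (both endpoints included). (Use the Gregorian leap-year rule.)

Multiples of 4 in [1896,2397]: 126.
Of those, multiples of 100: 5 (not leap unless ÷400).
Multiples of 400: 1.
Leap years = 126 − 5 + 1 = 122.

122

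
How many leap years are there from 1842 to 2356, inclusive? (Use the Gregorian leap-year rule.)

Multiples of 4 in [1842,2356]: 129.
Of those, multiples of 100: 5 (not leap unless ÷400).
Multiples of 400: 1.
Leap years = 129 − 5 + 1 = 125.

125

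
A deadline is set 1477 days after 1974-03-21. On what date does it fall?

+365 (one year) → Mar 21, 1975 (1112 left).
+366 (one year; includes Feb 29, 1976) → Mar 21, 1976 (746 left).
+365 (one year) → Mar 21, 1977 (381 left).
Mar has 31 days: +11 → Apr 1, 1977 (370 left).
Apr has 30 days: +30 → May 1, 1977 (340 left).
May has 31 days: +31 → Jun 1, 1977 (309 left).
Jun has 30 days: +30 → Jul 1, 1977 (279 left).
Jul has 31 days: +31 → Aug 1, 1977 (248 left).
Aug has 31 days: +31 → Sep 1, 1977 (217 left).
Sep has 30 days: +30 → Oct 1, 1977 (187 left).
Oct has 31 days: +31 → Nov 1, 1977 (156 left).
Nov has 30 days: +30 → Dec 1, 1977 (126 left).
Dec has 31 days: +31 → Jan 1, 1978 (95 left).
Jan has 31 days: +31 → Feb 1, 1978 (64 left).
Feb has 28 days: +28 → Mar 1, 1978 (36 left).
Mar has 31 days: +31 → Apr 1, 1978 (5 left).
+5 → Apr 6, 1978.

April 6, 1978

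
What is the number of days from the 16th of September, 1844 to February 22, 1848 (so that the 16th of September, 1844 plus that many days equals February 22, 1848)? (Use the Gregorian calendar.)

Sep 16, 1844 → Sep 16, 1845: 365 days.
Sep 16, 1845 → Sep 16, 1846: 365 days.
Sep 16, 1846 → Sep 16, 1847: 365 days.
Sep 16, 1847 → Oct 16, 1847: 30 days (September has 30).
Oct 16, 1847 → Nov 16, 1847: 31 days (October has 31).
Nov 16, 1847 → Dec 16, 1847: 30 days (November has 30).
Dec 16, 1847 → Jan 16, 1848: 31 days (December has 31).
Jan 16, 1848 → Feb 16, 1848: 31 days (January has 31).
Feb 16, 1848 → Feb 22, 1848: 6 days.
Total: 1254 days.

1254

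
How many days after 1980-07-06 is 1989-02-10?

3141

Jul 6, 1980 → Jul 6, 1981: 365 days.
Jul 6, 1981 → Jul 6, 1982: 365 days.
Jul 6, 1982 → Jul 6, 1983: 365 days.
Jul 6, 1983 → Jul 6, 1984: 366 days (Feb 29, 1984 is in that span).
Jul 6, 1984 → Jul 6, 1985: 365 days.
Jul 6, 1985 → Jul 6, 1986: 365 days.
Jul 6, 1986 → Jul 6, 1987: 365 days.
Jul 6, 1987 → Jul 6, 1988: 366 days (Feb 29, 1988 is in that span).
Jul 6, 1988 → Aug 6, 1988: 31 days (July has 31).
Aug 6, 1988 → Sep 6, 1988: 31 days (August has 31).
Sep 6, 1988 → Oct 6, 1988: 30 days (September has 30).
Oct 6, 1988 → Nov 6, 1988: 31 days (October has 31).
Nov 6, 1988 → Dec 6, 1988: 30 days (November has 30).
Dec 6, 1988 → Jan 6, 1989: 31 days (December has 31).
Jan 6, 1989 → Feb 6, 1989: 31 days (January has 31).
Feb 6, 1989 → Feb 10, 1989: 4 days.
Total: 3141 days.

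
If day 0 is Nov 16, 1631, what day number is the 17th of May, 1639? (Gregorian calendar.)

Nov 16, 1631 → Nov 16, 1632: 366 days (Feb 29, 1632 is in that span).
Nov 16, 1632 → Nov 16, 1633: 365 days.
Nov 16, 1633 → Nov 16, 1634: 365 days.
Nov 16, 1634 → Nov 16, 1635: 365 days.
Nov 16, 1635 → Nov 16, 1636: 366 days (Feb 29, 1636 is in that span).
Nov 16, 1636 → Nov 16, 1637: 365 days.
Nov 16, 1637 → Nov 16, 1638: 365 days.
Nov 16, 1638 → Dec 16, 1638: 30 days (November has 30).
Dec 16, 1638 → Jan 16, 1639: 31 days (December has 31).
Jan 16, 1639 → Feb 16, 1639: 31 days (January has 31).
Feb 16, 1639 → Mar 16, 1639: 28 days (February has 28).
Mar 16, 1639 → Apr 16, 1639: 31 days (March has 31).
Apr 16, 1639 → May 16, 1639: 30 days (April has 30).
May 16, 1639 → May 17, 1639: 1 days.
Total: 2739 days.

2739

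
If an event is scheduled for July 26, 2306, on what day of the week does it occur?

Thursday

Doomsday rule: the anchor day for the 2300s is Wednesday. For year 06: 6÷12 = 0 r 6, and 6÷4 = 1, so 0+6+1 = 7.
Wednesday + 7 ≡ Wednesday — that's 2306's doomsday.
In July the doomsday date is Jul 11.
Jul 26 is 15 days after Jul 11; 15 mod 7 = 1, so Wednesday + 1 = Thursday.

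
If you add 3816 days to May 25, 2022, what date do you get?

November 4, 2032

+365 (one year) → May 25, 2023 (3451 left).
+366 (one year; includes Feb 29, 2024) → May 25, 2024 (3085 left).
+365 (one year) → May 25, 2025 (2720 left).
+365 (one year) → May 25, 2026 (2355 left).
+365 (one year) → May 25, 2027 (1990 left).
+366 (one year; includes Feb 29, 2028) → May 25, 2028 (1624 left).
+365 (one year) → May 25, 2029 (1259 left).
+365 (one year) → May 25, 2030 (894 left).
+365 (one year) → May 25, 2031 (529 left).
+366 (one year; includes Feb 29, 2032) → May 25, 2032 (163 left).
May has 31 days: +7 → Jun 1, 2032 (156 left).
Jun has 30 days: +30 → Jul 1, 2032 (126 left).
Jul has 31 days: +31 → Aug 1, 2032 (95 left).
Aug has 31 days: +31 → Sep 1, 2032 (64 left).
Sep has 30 days: +30 → Oct 1, 2032 (34 left).
Oct has 31 days: +31 → Nov 1, 2032 (3 left).
+3 → Nov 4, 2032.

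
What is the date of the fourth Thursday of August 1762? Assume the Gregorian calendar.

August 1, 1762 is a Sunday.
The first Thursday is therefore August 5 (4 days later).
The fourth Thursday is 5 + 3×7 = August 26.

August 26, 1762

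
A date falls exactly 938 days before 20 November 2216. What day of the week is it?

Nov 20, 2216 is a Wednesday.
938 mod 7 = 0, so 938 days before a Wednesday is Wednesday − 0 = Wednesday.

Wednesday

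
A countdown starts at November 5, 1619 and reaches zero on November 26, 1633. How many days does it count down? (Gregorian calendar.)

5135

Nov 5, 1619 → Nov 5, 1620: 366 days (Feb 29, 1620 is in that span).
Nov 5, 1620 → Nov 5, 1621: 365 days.
Nov 5, 1621 → Nov 5, 1622: 365 days.
Nov 5, 1622 → Nov 5, 1623: 365 days.
Nov 5, 1623 → Nov 5, 1624: 366 days (Feb 29, 1624 is in that span).
Nov 5, 1624 → Nov 5, 1625: 365 days.
Nov 5, 1625 → Nov 5, 1626: 365 days.
Nov 5, 1626 → Nov 5, 1627: 365 days.
Nov 5, 1627 → Nov 5, 1628: 366 days (Feb 29, 1628 is in that span).
Nov 5, 1628 → Nov 5, 1629: 365 days.
Nov 5, 1629 → Nov 5, 1630: 365 days.
Nov 5, 1630 → Nov 5, 1631: 365 days.
Nov 5, 1631 → Nov 5, 1632: 366 days (Feb 29, 1632 is in that span).
Nov 5, 1632 → Dec 5, 1632: 30 days (November has 30).
Dec 5, 1632 → Jan 5, 1633: 31 days (December has 31).
Jan 5, 1633 → Feb 5, 1633: 31 days (January has 31).
Feb 5, 1633 → Mar 5, 1633: 28 days (February has 28).
Mar 5, 1633 → Apr 5, 1633: 31 days (March has 31).
Apr 5, 1633 → May 5, 1633: 30 days (April has 30).
May 5, 1633 → Jun 5, 1633: 31 days (May has 31).
Jun 5, 1633 → Jul 5, 1633: 30 days (June has 30).
Jul 5, 1633 → Aug 5, 1633: 31 days (July has 31).
Aug 5, 1633 → Sep 5, 1633: 31 days (August has 31).
Sep 5, 1633 → Oct 5, 1633: 30 days (September has 30).
Oct 5, 1633 → Nov 5, 1633: 31 days (October has 31).
Nov 5, 1633 → Nov 26, 1633: 21 days.
Total: 5135 days.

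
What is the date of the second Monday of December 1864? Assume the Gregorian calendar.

December 1, 1864 is a Thursday.
The first Monday is therefore December 5 (4 days later).
The second Monday is 5 + 1×7 = December 12.

December 12, 1864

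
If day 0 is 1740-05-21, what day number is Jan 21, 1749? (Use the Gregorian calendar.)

3167

May 21, 1740 → May 21, 1741: 365 days.
May 21, 1741 → May 21, 1742: 365 days.
May 21, 1742 → May 21, 1743: 365 days.
May 21, 1743 → May 21, 1744: 366 days (Feb 29, 1744 is in that span).
May 21, 1744 → May 21, 1745: 365 days.
May 21, 1745 → May 21, 1746: 365 days.
May 21, 1746 → May 21, 1747: 365 days.
May 21, 1747 → May 21, 1748: 366 days (Feb 29, 1748 is in that span).
May 21, 1748 → Jun 21, 1748: 31 days (May has 31).
Jun 21, 1748 → Jul 21, 1748: 30 days (June has 30).
Jul 21, 1748 → Aug 21, 1748: 31 days (July has 31).
Aug 21, 1748 → Sep 21, 1748: 31 days (August has 31).
Sep 21, 1748 → Oct 21, 1748: 30 days (September has 30).
Oct 21, 1748 → Nov 21, 1748: 31 days (October has 31).
Nov 21, 1748 → Dec 21, 1748: 30 days (November has 30).
Dec 21, 1748 → Jan 21, 1749: 31 days.
Total: 3167 days.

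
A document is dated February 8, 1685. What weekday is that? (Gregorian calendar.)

Thursday

Doomsday rule: the anchor day for the 1600s is Tuesday. For year 85: 85÷12 = 7 r 1, and 1÷4 = 0, so 7+1+0 = 8.
Tuesday + 8 ≡ Wednesday — that's 1685's doomsday.
In February the doomsday date is Feb 28 (1685 is not a leap year).
Feb 8 is 20 days before Feb 28; 20 mod 7 = 6, so Wednesday − 6 = Thursday.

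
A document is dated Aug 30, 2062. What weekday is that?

Doomsday rule: the anchor day for the 2000s is Tuesday. For year 62: 62÷12 = 5 r 2, and 2÷4 = 0, so 5+2+0 = 7.
Tuesday + 7 ≡ Tuesday — that's 2062's doomsday.
In August the doomsday date is Aug 8.
Aug 30 is 22 days after Aug 8; 22 mod 7 = 1, so Tuesday + 1 = Wednesday.

Wednesday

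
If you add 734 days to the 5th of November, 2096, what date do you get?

+365 (one year) → Nov 5, 2097 (369 left).
Nov has 30 days: +26 → Dec 1, 2097 (343 left).
Dec has 31 days: +31 → Jan 1, 2098 (312 left).
Jan has 31 days: +31 → Feb 1, 2098 (281 left).
Feb has 28 days: +28 → Mar 1, 2098 (253 left).
Mar has 31 days: +31 → Apr 1, 2098 (222 left).
Apr has 30 days: +30 → May 1, 2098 (192 left).
May has 31 days: +31 → Jun 1, 2098 (161 left).
Jun has 30 days: +30 → Jul 1, 2098 (131 left).
Jul has 31 days: +31 → Aug 1, 2098 (100 left).
Aug has 31 days: +31 → Sep 1, 2098 (69 left).
Sep has 30 days: +30 → Oct 1, 2098 (39 left).
Oct has 31 days: +31 → Nov 1, 2098 (8 left).
+8 → Nov 9, 2098.

November 9, 2098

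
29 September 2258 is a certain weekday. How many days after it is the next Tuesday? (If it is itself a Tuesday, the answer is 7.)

Sep 29, 2258 is a Wednesday.
From Wednesday to the next Tuesday is 6 days.

6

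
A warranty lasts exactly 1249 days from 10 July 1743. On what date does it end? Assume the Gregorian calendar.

December 10, 1746

+366 (one year; includes Feb 29, 1744) → Jul 10, 1744 (883 left).
+365 (one year) → Jul 10, 1745 (518 left).
+365 (one year) → Jul 10, 1746 (153 left).
Jul has 31 days: +22 → Aug 1, 1746 (131 left).
Aug has 31 days: +31 → Sep 1, 1746 (100 left).
Sep has 30 days: +30 → Oct 1, 1746 (70 left).
Oct has 31 days: +31 → Nov 1, 1746 (39 left).
Nov has 30 days: +30 → Dec 1, 1746 (9 left).
+9 → Dec 10, 1746.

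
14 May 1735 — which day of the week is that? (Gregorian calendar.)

Saturday

Doomsday rule: the anchor day for the 1700s is Sunday. For year 35: 35÷12 = 2 r 11, and 11÷4 = 2, so 2+11+2 = 15.
Sunday + 15 ≡ Monday — that's 1735's doomsday.
In May the doomsday date is May 9.
May 14 is 5 days after May 9; 5 mod 7 = 5, so Monday + 5 = Saturday.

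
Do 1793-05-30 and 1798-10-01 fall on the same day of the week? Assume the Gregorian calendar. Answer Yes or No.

No

From May 30, 1793 to Oct 1, 1798 is 1950 days.
1950 mod 7 = 4, so they are different weekdays.
(May 30, 1793 is a Thursday; Oct 1, 1798 is a Monday.)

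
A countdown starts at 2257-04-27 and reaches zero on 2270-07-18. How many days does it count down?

4830

Apr 27, 2257 → Apr 27, 2258: 365 days.
Apr 27, 2258 → Apr 27, 2259: 365 days.
Apr 27, 2259 → Apr 27, 2260: 366 days (Feb 29, 2260 is in that span).
Apr 27, 2260 → Apr 27, 2261: 365 days.
Apr 27, 2261 → Apr 27, 2262: 365 days.
Apr 27, 2262 → Apr 27, 2263: 365 days.
Apr 27, 2263 → Apr 27, 2264: 366 days (Feb 29, 2264 is in that span).
Apr 27, 2264 → Apr 27, 2265: 365 days.
Apr 27, 2265 → Apr 27, 2266: 365 days.
Apr 27, 2266 → Apr 27, 2267: 365 days.
Apr 27, 2267 → Apr 27, 2268: 366 days (Feb 29, 2268 is in that span).
Apr 27, 2268 → Apr 27, 2269: 365 days.
Apr 27, 2269 → Apr 27, 2270: 365 days.
Apr 27, 2270 → May 27, 2270: 30 days (April has 30).
May 27, 2270 → Jun 27, 2270: 31 days (May has 31).
Jun 27, 2270 → Jul 18, 2270: 21 days.
Total: 4830 days.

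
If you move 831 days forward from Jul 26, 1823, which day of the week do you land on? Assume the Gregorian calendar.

Thursday

First find the weekday of Jul 26, 1823. Doomsday rule: the anchor day for the 1800s is Friday. For year 23: 23÷12 = 1 r 11, and 11÷4 = 2, so 1+11+2 = 14.
Friday + 14 ≡ Friday — that's 1823's doomsday.
In July the doomsday date is Jul 11.
Jul 26 is 15 days after Jul 11; 15 mod 7 = 1, so Friday + 1 = Saturday.
831 mod 7 = 5, so 831 days after a Saturday is Saturday + 5 = Thursday.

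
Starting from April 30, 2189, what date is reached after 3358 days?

July 10, 2198

+365 (one year) → Apr 30, 2190 (2993 left).
+365 (one year) → Apr 30, 2191 (2628 left).
+366 (one year; includes Feb 29, 2192) → Apr 30, 2192 (2262 left).
+365 (one year) → Apr 30, 2193 (1897 left).
+365 (one year) → Apr 30, 2194 (1532 left).
+365 (one year) → Apr 30, 2195 (1167 left).
+366 (one year; includes Feb 29, 2196) → Apr 30, 2196 (801 left).
+365 (one year) → Apr 30, 2197 (436 left).
+365 (one year) → Apr 30, 2198 (71 left).
Apr has 30 days: +1 → May 1, 2198 (70 left).
May has 31 days: +31 → Jun 1, 2198 (39 left).
Jun has 30 days: +30 → Jul 1, 2198 (9 left).
+9 → Jul 10, 2198.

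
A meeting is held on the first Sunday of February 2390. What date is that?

February 1, 2390 is a Thursday.
The first Sunday is therefore February 4 (3 days later).

February 4, 2390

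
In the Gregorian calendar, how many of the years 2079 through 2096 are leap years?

5

Multiples of 4 in [2079,2096]: 5.
Of those, multiples of 100: 0 (not leap unless ÷400).
Multiples of 400: 0.
Leap years = 5 − 0 + 0 = 5.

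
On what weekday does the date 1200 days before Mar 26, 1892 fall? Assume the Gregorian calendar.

Wednesday

First find the weekday of Mar 26, 1892. Doomsday rule: the anchor day for the 1800s is Friday. For year 92: 92÷12 = 7 r 8, and 8÷4 = 2, so 7+8+2 = 17.
Friday + 17 ≡ Monday — that's 1892's doomsday.
In March the doomsday date is Mar 14.
Mar 26 is 12 days after Mar 14; 12 mod 7 = 5, so Monday + 5 = Saturday.
1200 mod 7 = 3, so 1200 days before a Saturday is Saturday − 3 = Wednesday.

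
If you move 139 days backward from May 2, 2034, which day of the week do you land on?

Wednesday

May 2, 2034 is a Tuesday.
139 mod 7 = 6, so 139 days before a Tuesday is Tuesday − 6 = Wednesday.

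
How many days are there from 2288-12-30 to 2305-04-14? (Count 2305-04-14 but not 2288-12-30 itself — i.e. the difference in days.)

5948

Dec 30, 2288 → Dec 30, 2289: 365 days.
Dec 30, 2289 → Dec 30, 2290: 365 days.
Dec 30, 2290 → Dec 30, 2291: 365 days.
Dec 30, 2291 → Dec 30, 2292: 366 days (Feb 29, 2292 is in that span).
Dec 30, 2292 → Dec 30, 2293: 365 days.
Dec 30, 2293 → Dec 30, 2294: 365 days.
Dec 30, 2294 → Dec 30, 2295: 365 days.
Dec 30, 2295 → Dec 30, 2296: 366 days (Feb 29, 2296 is in that span).
Dec 30, 2296 → Dec 30, 2297: 365 days.
Dec 30, 2297 → Dec 30, 2298: 365 days.
Dec 30, 2298 → Dec 30, 2299: 365 days.
Dec 30, 2299 → Dec 30, 2300: 365 days.
Dec 30, 2300 → Dec 30, 2301: 365 days.
Dec 30, 2301 → Dec 30, 2302: 365 days.
Dec 30, 2302 → Dec 30, 2303: 365 days.
Dec 30, 2303 → Dec 30, 2304: 366 days (Feb 29, 2304 is in that span).
Dec 30, 2304 → Jan 30, 2305: 31 days (December has 31).
Jan 30, 2305 → Feb 28, 2305: 29 days (January has 31).
Feb 28, 2305 → Mar 28, 2305: 28 days (February has 28).
Mar 28, 2305 → Apr 14, 2305: 17 days.
Total: 5948 days.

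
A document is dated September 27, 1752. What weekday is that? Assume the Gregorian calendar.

Doomsday rule: the anchor day for the 1700s is Sunday. For year 52: 52÷12 = 4 r 4, and 4÷4 = 1, so 4+4+1 = 9.
Sunday + 9 ≡ Tuesday — that's 1752's doomsday.
In September the doomsday date is Sep 5.
Sep 27 is 22 days after Sep 5; 22 mod 7 = 1, so Tuesday + 1 = Wednesday.

Wednesday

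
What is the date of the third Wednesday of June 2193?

June 1, 2193 is a Saturday.
The first Wednesday is therefore June 5 (4 days later).
The third Wednesday is 5 + 2×7 = June 19.

June 19, 2193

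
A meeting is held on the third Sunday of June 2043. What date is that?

June 1, 2043 is a Monday.
The first Sunday is therefore June 7 (6 days later).
The third Sunday is 7 + 2×7 = June 21.

June 21, 2043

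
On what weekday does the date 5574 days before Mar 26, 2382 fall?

First find the weekday of Mar 26, 2382. Doomsday rule: the anchor day for the 2300s is Wednesday. For year 82: 82÷12 = 6 r 10, and 10÷4 = 2, so 6+10+2 = 18.
Wednesday + 18 ≡ Sunday — that's 2382's doomsday.
In March the doomsday date is Mar 14.
Mar 26 is 12 days after Mar 14; 12 mod 7 = 5, so Sunday + 5 = Friday.
5574 mod 7 = 2, so 5574 days before a Friday is Friday − 2 = Wednesday.

Wednesday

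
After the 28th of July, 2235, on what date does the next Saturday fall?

August 1, 2235

Jul 28, 2235 is a Tuesday.
From Tuesday to the next Saturday is 4 days.
Jul 28, 2235 + 4 = Aug 1, 2235.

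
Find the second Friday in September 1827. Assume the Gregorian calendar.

September 1, 1827 is a Saturday.
The first Friday is therefore September 7 (6 days later).
The second Friday is 7 + 1×7 = September 14.

September 14, 1827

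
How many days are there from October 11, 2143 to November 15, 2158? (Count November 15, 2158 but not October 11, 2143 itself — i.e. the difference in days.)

Oct 11, 2143 → Oct 11, 2144: 366 days (Feb 29, 2144 is in that span).
Oct 11, 2144 → Oct 11, 2145: 365 days.
Oct 11, 2145 → Oct 11, 2146: 365 days.
Oct 11, 2146 → Oct 11, 2147: 365 days.
Oct 11, 2147 → Oct 11, 2148: 366 days (Feb 29, 2148 is in that span).
Oct 11, 2148 → Oct 11, 2149: 365 days.
Oct 11, 2149 → Oct 11, 2150: 365 days.
Oct 11, 2150 → Oct 11, 2151: 365 days.
Oct 11, 2151 → Oct 11, 2152: 366 days (Feb 29, 2152 is in that span).
Oct 11, 2152 → Oct 11, 2153: 365 days.
Oct 11, 2153 → Oct 11, 2154: 365 days.
Oct 11, 2154 → Oct 11, 2155: 365 days.
Oct 11, 2155 → Oct 11, 2156: 366 days (Feb 29, 2156 is in that span).
Oct 11, 2156 → Oct 11, 2157: 365 days.
Oct 11, 2157 → Nov 11, 2157: 31 days (October has 31).
Nov 11, 2157 → Dec 11, 2157: 30 days (November has 30).
Dec 11, 2157 → Jan 11, 2158: 31 days (December has 31).
Jan 11, 2158 → Feb 11, 2158: 31 days (January has 31).
Feb 11, 2158 → Mar 11, 2158: 28 days (February has 28).
Mar 11, 2158 → Apr 11, 2158: 31 days (March has 31).
Apr 11, 2158 → May 11, 2158: 30 days (April has 30).
May 11, 2158 → Jun 11, 2158: 31 days (May has 31).
Jun 11, 2158 → Jul 11, 2158: 30 days (June has 30).
Jul 11, 2158 → Aug 11, 2158: 31 days (July has 31).
Aug 11, 2158 → Sep 11, 2158: 31 days (August has 31).
Sep 11, 2158 → Oct 11, 2158: 30 days (September has 30).
Oct 11, 2158 → Nov 11, 2158: 31 days (October has 31).
Nov 11, 2158 → Nov 15, 2158: 4 days.
Total: 5514 days.

5514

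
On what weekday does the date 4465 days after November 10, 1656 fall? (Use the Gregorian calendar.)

Thursday

First find the weekday of Nov 10, 1656. Doomsday rule: the anchor day for the 1600s is Tuesday. For year 56: 56÷12 = 4 r 8, and 8÷4 = 2, so 4+8+2 = 14.
Tuesday + 14 ≡ Tuesday — that's 1656's doomsday.
In November the doomsday date is Nov 7.
Nov 10 is 3 days after Nov 7; 3 mod 7 = 3, so Tuesday + 3 = Friday.
4465 mod 7 = 6, so 4465 days after a Friday is Friday + 6 = Thursday.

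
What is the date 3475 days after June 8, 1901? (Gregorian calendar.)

December 13, 1910

+365 (one year) → Jun 8, 1902 (3110 left).
+365 (one year) → Jun 8, 1903 (2745 left).
+366 (one year; includes Feb 29, 1904) → Jun 8, 1904 (2379 left).
+365 (one year) → Jun 8, 1905 (2014 left).
+365 (one year) → Jun 8, 1906 (1649 left).
+365 (one year) → Jun 8, 1907 (1284 left).
+366 (one year; includes Feb 29, 1908) → Jun 8, 1908 (918 left).
+365 (one year) → Jun 8, 1909 (553 left).
+365 (one year) → Jun 8, 1910 (188 left).
Jun has 30 days: +23 → Jul 1, 1910 (165 left).
Jul has 31 days: +31 → Aug 1, 1910 (134 left).
Aug has 31 days: +31 → Sep 1, 1910 (103 left).
Sep has 30 days: +30 → Oct 1, 1910 (73 left).
Oct has 31 days: +31 → Nov 1, 1910 (42 left).
Nov has 30 days: +30 → Dec 1, 1910 (12 left).
+12 → Dec 13, 1910.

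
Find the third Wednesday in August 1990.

August 15, 1990

August 1, 1990 is a Wednesday.
The first Wednesday is therefore August 1 (same day).
The third Wednesday is 1 + 2×7 = August 15.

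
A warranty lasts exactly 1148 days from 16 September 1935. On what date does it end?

November 7, 1938

+366 (one year; includes Feb 29, 1936) → Sep 16, 1936 (782 left).
+365 (one year) → Sep 16, 1937 (417 left).
+365 (one year) → Sep 16, 1938 (52 left).
Sep has 30 days: +15 → Oct 1, 1938 (37 left).
Oct has 31 days: +31 → Nov 1, 1938 (6 left).
+6 → Nov 7, 1938.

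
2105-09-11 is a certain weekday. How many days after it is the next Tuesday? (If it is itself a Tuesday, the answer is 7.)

Sep 11, 2105 is a Friday.
From Friday to the next Tuesday is 4 days.

4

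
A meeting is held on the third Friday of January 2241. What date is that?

January 15, 2241

January 1, 2241 is a Friday.
The first Friday is therefore January 1 (same day).
The third Friday is 1 + 2×7 = January 15.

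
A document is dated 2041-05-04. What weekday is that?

Saturday

Doomsday rule: the anchor day for the 2000s is Tuesday. For year 41: 41÷12 = 3 r 5, and 5÷4 = 1, so 3+5+1 = 9.
Tuesday + 9 ≡ Thursday — that's 2041's doomsday.
In May the doomsday date is May 9.
May 4 is 5 days before May 9; 5 mod 7 = 5, so Thursday − 5 = Saturday.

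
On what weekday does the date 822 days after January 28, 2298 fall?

First find the weekday of Jan 28, 2298. Doomsday rule: the anchor day for the 2200s is Friday. For year 98: 98÷12 = 8 r 2, and 2÷4 = 0, so 8+2+0 = 10.
Friday + 10 ≡ Monday — that's 2298's doomsday.
In January the doomsday date is Jan 3 (2298 is not a leap year).
Jan 28 is 25 days after Jan 3; 25 mod 7 = 4, so Monday + 4 = Friday.
822 mod 7 = 3, so 822 days after a Friday is Friday + 3 = Monday.

Monday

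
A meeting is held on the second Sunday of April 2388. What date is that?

April 10, 2388

April 1, 2388 is a Friday.
The first Sunday is therefore April 3 (2 days later).
The second Sunday is 3 + 1×7 = April 10.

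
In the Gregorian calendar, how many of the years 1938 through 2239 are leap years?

73

Multiples of 4 in [1938,2239]: 75.
Of those, multiples of 100: 3 (not leap unless ÷400).
Multiples of 400: 1.
Leap years = 75 − 3 + 1 = 73.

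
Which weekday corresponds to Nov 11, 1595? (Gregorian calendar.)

Saturday

Doomsday rule: the anchor day for the 1500s is Wednesday. For year 95: 95÷12 = 7 r 11, and 11÷4 = 2, so 7+11+2 = 20.
Wednesday + 20 ≡ Tuesday — that's 1595's doomsday.
In November the doomsday date is Nov 7.
Nov 11 is 4 days after Nov 7; 4 mod 7 = 4, so Tuesday + 4 = Saturday.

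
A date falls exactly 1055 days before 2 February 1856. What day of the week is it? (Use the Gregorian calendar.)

First find the weekday of Feb 2, 1856. Doomsday rule: the anchor day for the 1800s is Friday. For year 56: 56÷12 = 4 r 8, and 8÷4 = 2, so 4+8+2 = 14.
Friday + 14 ≡ Friday — that's 1856's doomsday.
In February the doomsday date is Feb 29 (1856 is a leap year (divisible by 4)).
Feb 2 is 27 days before Feb 29; 27 mod 7 = 6, so Friday − 6 = Saturday.
1055 mod 7 = 5, so 1055 days before a Saturday is Saturday − 5 = Monday.

Monday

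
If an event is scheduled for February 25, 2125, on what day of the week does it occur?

Doomsday rule: the anchor day for the 2100s is Sunday. For year 25: 25÷12 = 2 r 1, and 1÷4 = 0, so 2+1+0 = 3.
Sunday + 3 ≡ Wednesday — that's 2125's doomsday.
In February the doomsday date is Feb 28 (2125 is not a leap year).
Feb 25 is 3 days before Feb 28; 3 mod 7 = 3, so Wednesday − 3 = Sunday.

Sunday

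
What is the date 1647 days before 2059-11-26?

−365 (one year) → Nov 26, 2058 (1282 left).
−365 (one year) → Nov 26, 2057 (917 left).
−365 (one year) → Nov 26, 2056 (552 left).
−366 (one year; includes Feb 29, 2056) → Nov 26, 2055 (186 left).
−26 → Oct 31, 2055 (end of Oct, 31 days; 160 left).
−31 → Sep 30, 2055 (end of Sep, 30 days; 129 left).
−30 → Aug 31, 2055 (end of Aug, 31 days; 99 left).
−31 → Jul 31, 2055 (end of Jul, 31 days; 68 left).
−31 → Jun 30, 2055 (end of Jun, 30 days; 37 left).
−30 → May 31, 2055 (end of May, 31 days; 7 left).
−7 → May 24, 2055.

May 24, 2055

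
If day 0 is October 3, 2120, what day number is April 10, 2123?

919

Oct 3, 2120 → Oct 3, 2121: 365 days.
Oct 3, 2121 → Oct 3, 2122: 365 days.
Oct 3, 2122 → Nov 3, 2122: 31 days (October has 31).
Nov 3, 2122 → Dec 3, 2122: 30 days (November has 30).
Dec 3, 2122 → Jan 3, 2123: 31 days (December has 31).
Jan 3, 2123 → Feb 3, 2123: 31 days (January has 31).
Feb 3, 2123 → Mar 3, 2123: 28 days (February has 28).
Mar 3, 2123 → Apr 3, 2123: 31 days (March has 31).
Apr 3, 2123 → Apr 10, 2123: 7 days.
Total: 919 days.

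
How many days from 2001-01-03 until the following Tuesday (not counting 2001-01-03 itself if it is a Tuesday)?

6

Jan 3, 2001 is a Wednesday.
From Wednesday to the next Tuesday is 6 days.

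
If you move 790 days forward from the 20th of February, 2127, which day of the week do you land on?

First find the weekday of Feb 20, 2127. Doomsday rule: the anchor day for the 2100s is Sunday. For year 27: 27÷12 = 2 r 3, and 3÷4 = 0, so 2+3+0 = 5.
Sunday + 5 ≡ Friday — that's 2127's doomsday.
In February the doomsday date is Feb 28 (2127 is not a leap year).
Feb 20 is 8 days before Feb 28; 8 mod 7 = 1, so Friday − 1 = Thursday.
790 mod 7 = 6, so 790 days after a Thursday is Thursday + 6 = Wednesday.

Wednesday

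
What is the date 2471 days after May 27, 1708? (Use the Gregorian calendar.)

March 3, 1715

+365 (one year) → May 27, 1709 (2106 left).
+365 (one year) → May 27, 1710 (1741 left).
+365 (one year) → May 27, 1711 (1376 left).
+366 (one year; includes Feb 29, 1712) → May 27, 1712 (1010 left).
+365 (one year) → May 27, 1713 (645 left).
+365 (one year) → May 27, 1714 (280 left).
May has 31 days: +5 → Jun 1, 1714 (275 left).
Jun has 30 days: +30 → Jul 1, 1714 (245 left).
Jul has 31 days: +31 → Aug 1, 1714 (214 left).
Aug has 31 days: +31 → Sep 1, 1714 (183 left).
Sep has 30 days: +30 → Oct 1, 1714 (153 left).
Oct has 31 days: +31 → Nov 1, 1714 (122 left).
Nov has 30 days: +30 → Dec 1, 1714 (92 left).
Dec has 31 days: +31 → Jan 1, 1715 (61 left).
Jan has 31 days: +31 → Feb 1, 1715 (30 left).
Feb has 28 days: +28 → Mar 1, 1715 (2 left).
+2 → Mar 3, 1715.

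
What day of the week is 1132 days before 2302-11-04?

First find the weekday of Nov 4, 2302. Doomsday rule: the anchor day for the 2300s is Wednesday. For year 02: 2÷12 = 0 r 2, and 2÷4 = 0, so 0+2+0 = 2.
Wednesday + 2 ≡ Friday — that's 2302's doomsday.
In November the doomsday date is Nov 7.
Nov 4 is 3 days before Nov 7; 3 mod 7 = 3, so Friday − 3 = Tuesday.
1132 mod 7 = 5, so 1132 days before a Tuesday is Tuesday − 5 = Thursday.

Thursday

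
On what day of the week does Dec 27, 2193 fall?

Friday

January 1, 2193 is a Tuesday.
Jan 1, 2193 → Feb 1, 2193: 31 days (January has 31).
Feb 1, 2193 → Mar 1, 2193: 28 days (February has 28).
Mar 1, 2193 → Apr 1, 2193: 31 days (March has 31).
Apr 1, 2193 → May 1, 2193: 30 days (April has 30).
May 1, 2193 → Jun 1, 2193: 31 days (May has 31).
Jun 1, 2193 → Jul 1, 2193: 30 days (June has 30).
Jul 1, 2193 → Aug 1, 2193: 31 days (July has 31).
Aug 1, 2193 → Sep 1, 2193: 31 days (August has 31).
Sep 1, 2193 → Oct 1, 2193: 30 days (September has 30).
Oct 1, 2193 → Nov 1, 2193: 31 days (October has 31).
Nov 1, 2193 → Dec 1, 2193: 30 days (November has 30).
Dec 1, 2193 → Dec 27, 2193: 26 days.
Total: 360 days.
360 mod 7 = 3, so Tuesday + 3 = Friday.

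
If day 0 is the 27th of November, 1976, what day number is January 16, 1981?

Nov 27, 1976 → Nov 27, 1977: 365 days.
Nov 27, 1977 → Nov 27, 1978: 365 days.
Nov 27, 1978 → Nov 27, 1979: 365 days.
Nov 27, 1979 → Nov 27, 1980: 366 days (Feb 29, 1980 is in that span).
Nov 27, 1980 → Dec 27, 1980: 30 days (November has 30).
Dec 27, 1980 → Jan 16, 1981: 20 days.
Total: 1511 days.

1511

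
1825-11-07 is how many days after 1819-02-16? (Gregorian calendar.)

Feb 16, 1819 → Feb 16, 1820: 365 days.
Feb 16, 1820 → Feb 16, 1821: 366 days (Feb 29, 1820 is in that span).
Feb 16, 1821 → Feb 16, 1822: 365 days.
Feb 16, 1822 → Feb 16, 1823: 365 days.
Feb 16, 1823 → Feb 16, 1824: 365 days.
Feb 16, 1824 → Feb 16, 1825: 366 days (Feb 29, 1824 is in that span).
Feb 16, 1825 → Mar 16, 1825: 28 days (February has 28).
Mar 16, 1825 → Apr 16, 1825: 31 days (March has 31).
Apr 16, 1825 → May 16, 1825: 30 days (April has 30).
May 16, 1825 → Jun 16, 1825: 31 days (May has 31).
Jun 16, 1825 → Jul 16, 1825: 30 days (June has 30).
Jul 16, 1825 → Aug 16, 1825: 31 days (July has 31).
Aug 16, 1825 → Sep 16, 1825: 31 days (August has 31).
Sep 16, 1825 → Oct 16, 1825: 30 days (September has 30).
Oct 16, 1825 → Nov 7, 1825: 22 days.
Total: 2456 days.

2456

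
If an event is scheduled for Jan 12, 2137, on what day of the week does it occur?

January 1, 2137 is a Tuesday.
Jan 1, 2137 → Jan 12, 2137: 11 days.
Total: 11 days.
11 mod 7 = 4, so Tuesday + 4 = Saturday.

Saturday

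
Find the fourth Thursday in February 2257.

February 26, 2257

February 1, 2257 is a Sunday.
The first Thursday is therefore February 5 (4 days later).
The fourth Thursday is 5 + 3×7 = February 26.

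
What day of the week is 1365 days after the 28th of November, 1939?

Tuesday

First find the weekday of Nov 28, 1939. Doomsday rule: the anchor day for the 1900s is Wednesday. For year 39: 39÷12 = 3 r 3, and 3÷4 = 0, so 3+3+0 = 6.
Wednesday + 6 ≡ Tuesday — that's 1939's doomsday.
In November the doomsday date is Nov 7.
Nov 28 is 21 days after Nov 7; 21 mod 7 = 0, so Tuesday + 0 = Tuesday.
1365 mod 7 = 0, so 1365 days after a Tuesday is Tuesday + 0 = Tuesday.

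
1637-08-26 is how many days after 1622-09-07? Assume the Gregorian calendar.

5467

Sep 7, 1622 → Sep 7, 1623: 365 days.
Sep 7, 1623 → Sep 7, 1624: 366 days (Feb 29, 1624 is in that span).
Sep 7, 1624 → Sep 7, 1625: 365 days.
Sep 7, 1625 → Sep 7, 1626: 365 days.
Sep 7, 1626 → Sep 7, 1627: 365 days.
Sep 7, 1627 → Sep 7, 1628: 366 days (Feb 29, 1628 is in that span).
Sep 7, 1628 → Sep 7, 1629: 365 days.
Sep 7, 1629 → Sep 7, 1630: 365 days.
Sep 7, 1630 → Sep 7, 1631: 365 days.
Sep 7, 1631 → Sep 7, 1632: 366 days (Feb 29, 1632 is in that span).
Sep 7, 1632 → Sep 7, 1633: 365 days.
Sep 7, 1633 → Sep 7, 1634: 365 days.
Sep 7, 1634 → Sep 7, 1635: 365 days.
Sep 7, 1635 → Sep 7, 1636: 366 days (Feb 29, 1636 is in that span).
Sep 7, 1636 → Oct 7, 1636: 30 days (September has 30).
Oct 7, 1636 → Nov 7, 1636: 31 days (October has 31).
Nov 7, 1636 → Dec 7, 1636: 30 days (November has 30).
Dec 7, 1636 → Jan 7, 1637: 31 days (December has 31).
Jan 7, 1637 → Feb 7, 1637: 31 days (January has 31).
Feb 7, 1637 → Mar 7, 1637: 28 days (February has 28).
Mar 7, 1637 → Apr 7, 1637: 31 days (March has 31).
Apr 7, 1637 → May 7, 1637: 30 days (April has 30).
May 7, 1637 → Jun 7, 1637: 31 days (May has 31).
Jun 7, 1637 → Jul 7, 1637: 30 days (June has 30).
Jul 7, 1637 → Aug 7, 1637: 31 days (July has 31).
Aug 7, 1637 → Aug 26, 1637: 19 days.
Total: 5467 days.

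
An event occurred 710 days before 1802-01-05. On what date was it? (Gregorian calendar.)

January 25, 1800

−365 (one year) → Jan 5, 1801 (345 left).
−5 → Dec 31, 1800 (end of Dec, 31 days; 340 left).
−31 → Nov 30, 1800 (end of Nov, 30 days; 309 left).
−30 → Oct 31, 1800 (end of Oct, 31 days; 279 left).
−31 → Sep 30, 1800 (end of Sep, 30 days; 248 left).
−30 → Aug 31, 1800 (end of Aug, 31 days; 218 left).
−31 → Jul 31, 1800 (end of Jul, 31 days; 187 left).
−31 → Jun 30, 1800 (end of Jun, 30 days; 156 left).
−30 → May 31, 1800 (end of May, 31 days; 126 left).
−31 → Apr 30, 1800 (end of Apr, 30 days; 95 left).
−30 → Mar 31, 1800 (end of Mar, 31 days; 65 left).
−31 → Feb 28, 1800 (end of Feb, 28 days; 34 left).
−28 → Jan 31, 1800 (end of Jan, 31 days; 6 left).
−6 → Jan 25, 1800.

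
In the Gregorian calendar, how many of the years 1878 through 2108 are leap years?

Multiples of 4 in [1878,2108]: 58.
Of those, multiples of 100: 3 (not leap unless ÷400).
Multiples of 400: 1.
Leap years = 58 − 3 + 1 = 56.

56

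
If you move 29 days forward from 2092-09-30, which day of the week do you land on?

First find the weekday of Sep 30, 2092. Doomsday rule: the anchor day for the 2000s is Tuesday. For year 92: 92÷12 = 7 r 8, and 8÷4 = 2, so 7+8+2 = 17.
Tuesday + 17 ≡ Friday — that's 2092's doomsday.
In September the doomsday date is Sep 5.
Sep 30 is 25 days after Sep 5; 25 mod 7 = 4, so Friday + 4 = Tuesday.
29 mod 7 = 1, so 29 days after a Tuesday is Tuesday + 1 = Wednesday.

Wednesday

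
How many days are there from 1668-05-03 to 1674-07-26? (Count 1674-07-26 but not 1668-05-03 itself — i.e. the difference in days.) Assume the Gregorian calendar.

2275

May 3, 1668 → May 3, 1669: 365 days.
May 3, 1669 → May 3, 1670: 365 days.
May 3, 1670 → May 3, 1671: 365 days.
May 3, 1671 → May 3, 1672: 366 days (Feb 29, 1672 is in that span).
May 3, 1672 → May 3, 1673: 365 days.
May 3, 1673 → May 3, 1674: 365 days.
May 3, 1674 → Jun 3, 1674: 31 days (May has 31).
Jun 3, 1674 → Jul 3, 1674: 30 days (June has 30).
Jul 3, 1674 → Jul 26, 1674: 23 days.
Total: 2275 days.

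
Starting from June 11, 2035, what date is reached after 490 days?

October 13, 2036

+366 (one year; includes Feb 29, 2036) → Jun 11, 2036 (124 left).
Jun has 30 days: +20 → Jul 1, 2036 (104 left).
Jul has 31 days: +31 → Aug 1, 2036 (73 left).
Aug has 31 days: +31 → Sep 1, 2036 (42 left).
Sep has 30 days: +30 → Oct 1, 2036 (12 left).
+12 → Oct 13, 2036.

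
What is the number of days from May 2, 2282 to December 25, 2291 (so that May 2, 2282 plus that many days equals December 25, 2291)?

May 2, 2282 → May 2, 2283: 365 days.
May 2, 2283 → May 2, 2284: 366 days (Feb 29, 2284 is in that span).
May 2, 2284 → May 2, 2285: 365 days.
May 2, 2285 → May 2, 2286: 365 days.
May 2, 2286 → May 2, 2287: 365 days.
May 2, 2287 → May 2, 2288: 366 days (Feb 29, 2288 is in that span).
May 2, 2288 → May 2, 2289: 365 days.
May 2, 2289 → May 2, 2290: 365 days.
May 2, 2290 → May 2, 2291: 365 days.
May 2, 2291 → Jun 2, 2291: 31 days (May has 31).
Jun 2, 2291 → Jul 2, 2291: 30 days (June has 30).
Jul 2, 2291 → Aug 2, 2291: 31 days (July has 31).
Aug 2, 2291 → Sep 2, 2291: 31 days (August has 31).
Sep 2, 2291 → Oct 2, 2291: 30 days (September has 30).
Oct 2, 2291 → Nov 2, 2291: 31 days (October has 31).
Nov 2, 2291 → Dec 2, 2291: 30 days (November has 30).
Dec 2, 2291 → Dec 25, 2291: 23 days.
Total: 3524 days.

3524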